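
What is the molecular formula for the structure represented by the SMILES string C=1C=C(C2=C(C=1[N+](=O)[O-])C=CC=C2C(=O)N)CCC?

Heavy atoms from the SMILES: 14 C, 2 N, 3 O.
Implicit hydrogens by atom environment:
  5 × C (aromatic): 1 H each → 5
  5 × C (aromatic): no H
  2 × C: 2 H each → 4
  2 × O: no H
  1 × C: 3 H
  1 × C: no H
  1 × N: 2 H
  1 × N (charge +1): no H
  1 × O (charge -1): no H
  Total hydrogens = 14.
Molecular formula: C14H14N2O3

C14H14N2O3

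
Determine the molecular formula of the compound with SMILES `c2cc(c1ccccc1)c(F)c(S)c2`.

C12H9FS

Heavy atoms from the SMILES: 12 C, 1 F, 1 S.
Implicit hydrogens by atom environment:
  8 × C (aromatic): 1 H each → 8
  4 × C (aromatic): no H
  1 × F: no H
  1 × S: 1 H
  Total hydrogens = 9.
Molecular formula: C12H9FS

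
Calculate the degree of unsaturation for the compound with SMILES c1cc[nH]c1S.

3

Molecular formula from the SMILES: C4H5NS.
DoU = (2C + 2 + N − H − X)/2 = (2·4 + 2 + 1 − 5 − 0)/2 = 6/2 = 3.
(Structurally: 1 ring(s) + 2 π bond(s) = 3.)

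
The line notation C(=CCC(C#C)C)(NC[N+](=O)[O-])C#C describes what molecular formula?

C10H12N2O2

Heavy atoms from the SMILES: 10 C, 2 N, 2 O.
Implicit hydrogens by atom environment:
  4 × C: 1 H each → 4
  3 × C: no H
  2 × C: 2 H each → 4
  1 × C: 3 H
  1 × N: 1 H
  1 × N (charge +1): no H
  1 × O: no H
  1 × O (charge -1): no H
  Total hydrogens = 12.
Molecular formula: C10H12N2O2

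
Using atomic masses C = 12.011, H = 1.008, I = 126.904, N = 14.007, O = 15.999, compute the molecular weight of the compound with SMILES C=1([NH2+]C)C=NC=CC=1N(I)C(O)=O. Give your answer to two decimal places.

Molecular formula: C7H9IN3O2+.
M = 7×12.011 + 9×1.008 + 1×126.904 + 3×14.007 + 2×15.999 = 294.07 g/mol.

294.07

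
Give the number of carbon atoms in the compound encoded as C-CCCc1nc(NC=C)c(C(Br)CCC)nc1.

The symbol for carbon appears 14 times in the SMILES. Lowercase c denotes aromatic carbon and counts toward C.

14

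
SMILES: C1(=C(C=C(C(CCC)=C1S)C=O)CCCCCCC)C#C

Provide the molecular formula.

Heavy atoms from the SMILES: 19 C, 1 O, 1 S.
Implicit hydrogens by atom environment:
  8 × C: 2 H each → 16
  5 × C (aromatic): no H
  2 × C: 3 H each → 6
  2 × C: 1 H each → 2
  1 × C (aromatic): 1 H
  1 × C: no H
  1 × O: no H
  1 × S: 1 H
  Total hydrogens = 26.
Molecular formula: C19H26OS

C19H26OS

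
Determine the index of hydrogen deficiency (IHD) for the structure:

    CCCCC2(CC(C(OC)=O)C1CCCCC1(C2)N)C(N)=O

4

Molecular formula from the SMILES: C17H30N2O3.
DoU = (2C + 2 + N − H − X)/2 = (2·17 + 2 + 2 − 30 − 0)/2 = 8/2 = 4.
(Structurally: 2 ring(s) + 2 π bond(s) = 4.)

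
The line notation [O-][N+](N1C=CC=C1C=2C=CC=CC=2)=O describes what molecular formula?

C10H8N2O2

Heavy atoms from the SMILES: 10 C, 2 N, 2 O.
Implicit hydrogens by atom environment:
  8 × C (aromatic): 1 H each → 8
  2 × C (aromatic): no H
  1 × N (aromatic): no H
  1 × N (charge +1): no H
  1 × O: no H
  1 × O (charge -1): no H
  Total hydrogens = 8.
Molecular formula: C10H8N2O2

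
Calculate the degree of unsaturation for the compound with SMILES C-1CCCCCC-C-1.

Molecular formula from the SMILES: C8H16.
DoU = (2C + 2 + N − H − X)/2 = (2·8 + 2 + 0 − 16 − 0)/2 = 2/2 = 1.
(Structurally: 1 ring(s) + 0 π bond(s) = 1.)

1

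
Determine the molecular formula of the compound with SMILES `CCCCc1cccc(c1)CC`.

C12H18

Heavy atoms from the SMILES: 12 C.
Implicit hydrogens by atom environment:
  4 × C: 2 H each → 8
  4 × C (aromatic): 1 H each → 4
  2 × C: 3 H each → 6
  2 × C (aromatic): no H
  Total hydrogens = 18.
Molecular formula: C12H18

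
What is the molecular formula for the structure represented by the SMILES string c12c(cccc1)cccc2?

C10H8

Heavy atoms from the SMILES: 10 C.
Implicit hydrogens by atom environment:
  8 × C (aromatic): 1 H each → 8
  2 × C (aromatic): no H
  Total hydrogens = 8.
Molecular formula: C10H8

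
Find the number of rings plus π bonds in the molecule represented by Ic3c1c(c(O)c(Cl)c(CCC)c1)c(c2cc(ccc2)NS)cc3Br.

11

Molecular formula from the SMILES: C19H16BrClINOS.
DoU = (2C + 2 + N − H − X)/2 = (2·19 + 2 + 1 − 16 − 3)/2 = 22/2 = 11.
(Structurally: 3 ring(s) + 8 π bond(s) = 11.)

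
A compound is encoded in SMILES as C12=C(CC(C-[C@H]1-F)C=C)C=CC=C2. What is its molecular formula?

Heavy atoms from the SMILES: 12 C, 1 F.
Implicit hydrogens by atom environment:
  4 × C (aromatic): 1 H each → 4
  3 × C: 2 H each → 6
  3 × C: 1 H each → 3
  2 × C (aromatic): no H
  1 × F: no H
  Total hydrogens = 13.
Molecular formula: C12H13F

C12H13F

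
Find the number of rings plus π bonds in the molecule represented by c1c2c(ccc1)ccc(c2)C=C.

Molecular formula from the SMILES: C12H10.
DoU = (2C + 2 + N − H − X)/2 = (2·12 + 2 + 0 − 10 − 0)/2 = 16/2 = 8.
(Structurally: 2 ring(s) + 6 π bond(s) = 8.)

8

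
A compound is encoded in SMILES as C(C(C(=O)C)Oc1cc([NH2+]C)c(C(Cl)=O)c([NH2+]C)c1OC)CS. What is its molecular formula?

Heavy atoms from the SMILES: 15 C, 1 Cl, 2 N, 4 O, 1 S.
Implicit hydrogens by atom environment:
  5 × C (aromatic): no H
  4 × C: 3 H each → 12
  4 × O: no H
  2 × C: 2 H each → 4
  2 × C: no H
  2 × N (charge +1): 2 H each → 4
  1 × C (aromatic): 1 H
  1 × C: 1 H
  1 × Cl: no H
  1 × S: 1 H
  Total hydrogens = 23.
Net charge +2.
Molecular formula: [C15H23ClN2O4S]2+

[C15H23ClN2O4S]2+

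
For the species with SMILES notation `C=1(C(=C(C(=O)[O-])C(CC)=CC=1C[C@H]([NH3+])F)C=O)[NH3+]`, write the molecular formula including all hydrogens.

Heavy atoms from the SMILES: 12 C, 1 F, 2 N, 3 O.
Implicit hydrogens by atom environment:
  5 × C (aromatic): no H
  2 × C: 2 H each → 4
  2 × C: 1 H each → 2
  2 × N (charge +1): 3 H each → 6
  2 × O: no H
  1 × C: 3 H
  1 × C (aromatic): 1 H
  1 × C: no H
  1 × F: no H
  1 × O (charge -1): no H
  Total hydrogens = 16.
Net charge +1.
Molecular formula: C12H16FN2O3+

C12H16FN2O3+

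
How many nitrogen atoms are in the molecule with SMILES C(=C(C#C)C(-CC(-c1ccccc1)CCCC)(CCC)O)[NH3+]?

1

The symbol for nitrogen appears 1 time in the SMILES.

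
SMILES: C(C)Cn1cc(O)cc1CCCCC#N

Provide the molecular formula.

Heavy atoms from the SMILES: 12 C, 2 N, 1 O.
Implicit hydrogens by atom environment:
  6 × C: 2 H each → 12
  2 × C (aromatic): 1 H each → 2
  2 × C (aromatic): no H
  1 × C: 3 H
  1 × C: no H
  1 × N (aromatic): no H
  1 × N: no H
  1 × O: 1 H
  Total hydrogens = 18.
Molecular formula: C12H18N2O

C12H18N2O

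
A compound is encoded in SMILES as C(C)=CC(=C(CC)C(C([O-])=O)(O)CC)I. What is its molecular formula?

Heavy atoms from the SMILES: 11 C, 1 I, 3 O.
Implicit hydrogens by atom environment:
  4 × C: no H
  3 × C: 3 H each → 9
  2 × C: 2 H each → 4
  2 × C: 1 H each → 2
  1 × I: no H
  1 × O: 1 H
  1 × O: no H
  1 × O (charge -1): no H
  Total hydrogens = 16.
Net charge -1.
Molecular formula: C11H16IO3-

C11H16IO3-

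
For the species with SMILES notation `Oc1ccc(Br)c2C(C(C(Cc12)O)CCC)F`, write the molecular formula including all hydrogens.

C13H16BrFO2

Heavy atoms from the SMILES: 1 Br, 13 C, 1 F, 2 O.
Implicit hydrogens by atom environment:
  4 × C (aromatic): no H
  3 × C: 2 H each → 6
  3 × C: 1 H each → 3
  2 × C (aromatic): 1 H each → 2
  2 × O: 1 H each → 2
  1 × Br: no H
  1 × C: 3 H
  1 × F: no H
  Total hydrogens = 16.
Molecular formula: C13H16BrFO2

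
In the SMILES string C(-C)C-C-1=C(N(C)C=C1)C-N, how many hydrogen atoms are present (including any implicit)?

Hydrogens are implicit in SMILES; fill each atom to its normal valence:
  3 × C: 2 H each → 6
  2 × C: 3 H each → 6
  2 × C (aromatic): 1 H each → 2
  2 × C (aromatic): no H
  1 × N: 2 H
  1 × N (aromatic): no H
  Total hydrogens = 16.

16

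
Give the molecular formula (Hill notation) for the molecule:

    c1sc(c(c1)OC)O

Heavy atoms from the SMILES: 5 C, 2 O, 1 S.
Implicit hydrogens by atom environment:
  2 × C (aromatic): 1 H each → 2
  2 × C (aromatic): no H
  1 × C: 3 H
  1 × O: 1 H
  1 × O: no H
  1 × S (aromatic): no H
  Total hydrogens = 6.
Molecular formula: C5H6O2S

C5H6O2S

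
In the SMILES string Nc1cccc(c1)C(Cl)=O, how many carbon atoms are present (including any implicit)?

7

The symbol for carbon appears 7 times in the SMILES. Lowercase c denotes aromatic carbon and counts toward C.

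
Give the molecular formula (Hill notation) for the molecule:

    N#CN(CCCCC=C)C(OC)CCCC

C13H24N2O

Heavy atoms from the SMILES: 13 C, 2 N, 1 O.
Implicit hydrogens by atom environment:
  8 × C: 2 H each → 16
  2 × C: 3 H each → 6
  2 × C: 1 H each → 2
  2 × N: no H
  1 × C: no H
  1 × O: no H
  Total hydrogens = 24.
Molecular formula: C13H24N2O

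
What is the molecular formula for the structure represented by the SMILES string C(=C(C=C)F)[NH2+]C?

Heavy atoms from the SMILES: 5 C, 1 F, 1 N.
Implicit hydrogens by atom environment:
  2 × C: 1 H each → 2
  1 × C: 3 H
  1 × C: 2 H
  1 × C: no H
  1 × F: no H
  1 × N (charge +1): 2 H
  Total hydrogens = 9.
Net charge +1.
Molecular formula: C5H9FN+

C5H9FN+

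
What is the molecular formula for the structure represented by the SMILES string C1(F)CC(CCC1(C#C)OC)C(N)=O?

C10H14FNO2

Heavy atoms from the SMILES: 10 C, 1 F, 1 N, 2 O.
Implicit hydrogens by atom environment:
  3 × C: 2 H each → 6
  3 × C: 1 H each → 3
  3 × C: no H
  2 × O: no H
  1 × C: 3 H
  1 × F: no H
  1 × N: 2 H
  Total hydrogens = 14.
Molecular formula: C10H14FNO2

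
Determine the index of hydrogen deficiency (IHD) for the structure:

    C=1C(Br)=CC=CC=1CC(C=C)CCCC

5

Molecular formula from the SMILES: C14H19Br.
DoU = (2C + 2 + N − H − X)/2 = (2·14 + 2 + 0 − 19 − 1)/2 = 10/2 = 5.
(Structurally: 1 ring(s) + 4 π bond(s) = 5.)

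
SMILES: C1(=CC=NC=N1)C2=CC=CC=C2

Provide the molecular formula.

Heavy atoms from the SMILES: 10 C, 2 N.
Implicit hydrogens by atom environment:
  8 × C (aromatic): 1 H each → 8
  2 × C (aromatic): no H
  2 × N (aromatic): no H
  Total hydrogens = 8.
Molecular formula: C10H8N2

C10H8N2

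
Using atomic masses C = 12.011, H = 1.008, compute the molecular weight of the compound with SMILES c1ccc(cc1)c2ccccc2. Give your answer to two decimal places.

Molecular formula: C12H10.
M = 12×12.011 + 10×1.008 = 154.21 g/mol.

154.21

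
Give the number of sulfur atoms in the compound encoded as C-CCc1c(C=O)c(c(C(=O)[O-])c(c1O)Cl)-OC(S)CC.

The symbol for sulfur appears 1 time in the SMILES.

1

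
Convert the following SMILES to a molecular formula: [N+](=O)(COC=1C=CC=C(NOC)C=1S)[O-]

Heavy atoms from the SMILES: 8 C, 2 N, 4 O, 1 S.
Implicit hydrogens by atom environment:
  3 × C (aromatic): 1 H each → 3
  3 × C (aromatic): no H
  3 × O: no H
  1 × C: 3 H
  1 × C: 2 H
  1 × N: 1 H
  1 × N (charge +1): no H
  1 × O (charge -1): no H
  1 × S: 1 H
  Total hydrogens = 10.
Molecular formula: C8H10N2O4S

C8H10N2O4S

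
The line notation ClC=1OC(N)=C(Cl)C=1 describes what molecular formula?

Heavy atoms from the SMILES: 4 C, 2 Cl, 1 N, 1 O.
Implicit hydrogens by atom environment:
  3 × C (aromatic): no H
  2 × Cl: no H
  1 × C (aromatic): 1 H
  1 × N: 2 H
  1 × O (aromatic): no H
  Total hydrogens = 3.
Molecular formula: C4H3Cl2NO

C4H3Cl2NO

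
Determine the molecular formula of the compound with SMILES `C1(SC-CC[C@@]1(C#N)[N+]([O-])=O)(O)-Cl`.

C6H7ClN2O3S

Heavy atoms from the SMILES: 6 C, 1 Cl, 2 N, 3 O, 1 S.
Implicit hydrogens by atom environment:
  3 × C: 2 H each → 6
  3 × C: no H
  1 × Cl: no H
  1 × N (charge +1): no H
  1 × N: no H
  1 × O: 1 H
  1 × O: no H
  1 × O (charge -1): no H
  1 × S: no H
  Total hydrogens = 7.
Molecular formula: C6H7ClN2O3S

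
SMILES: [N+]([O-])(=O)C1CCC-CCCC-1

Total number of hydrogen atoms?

15

Hydrogens are implicit in SMILES; fill each atom to its normal valence:
  7 × C: 2 H each → 14
  1 × C: 1 H
  1 × N (charge +1): no H
  1 × O: no H
  1 × O (charge -1): no H
  Total hydrogens = 15.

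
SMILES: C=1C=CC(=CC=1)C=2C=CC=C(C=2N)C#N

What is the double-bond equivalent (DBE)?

10

Molecular formula from the SMILES: C13H10N2.
DoU = (2C + 2 + N − H − X)/2 = (2·13 + 2 + 2 − 10 − 0)/2 = 20/2 = 10.
(Structurally: 2 ring(s) + 8 π bond(s) = 10.)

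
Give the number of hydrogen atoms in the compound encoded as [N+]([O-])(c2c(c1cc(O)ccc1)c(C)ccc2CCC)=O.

Hydrogens are implicit in SMILES; fill each atom to its normal valence:
  6 × C (aromatic): 1 H each → 6
  6 × C (aromatic): no H
  2 × C: 3 H each → 6
  2 × C: 2 H each → 4
  1 × N (charge +1): no H
  1 × O: 1 H
  1 × O: no H
  1 × O (charge -1): no H
  Total hydrogens = 17.

17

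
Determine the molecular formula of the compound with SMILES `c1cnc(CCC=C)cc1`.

Heavy atoms from the SMILES: 9 C, 1 N.
Implicit hydrogens by atom environment:
  4 × C (aromatic): 1 H each → 4
  3 × C: 2 H each → 6
  1 × C: 1 H
  1 × C (aromatic): no H
  1 × N (aromatic): no H
  Total hydrogens = 11.
Molecular formula: C9H11N

C9H11N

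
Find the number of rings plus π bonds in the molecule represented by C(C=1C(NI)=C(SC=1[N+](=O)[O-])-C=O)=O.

Molecular formula from the SMILES: C6H3IN2O4S.
DoU = (2C + 2 + N − H − X)/2 = (2·6 + 2 + 2 − 3 − 1)/2 = 12/2 = 6.
(Structurally: 1 ring(s) + 5 π bond(s) = 6.)

6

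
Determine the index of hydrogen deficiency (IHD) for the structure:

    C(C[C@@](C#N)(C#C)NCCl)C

Molecular formula from the SMILES: C8H11ClN2.
DoU = (2C + 2 + N − H − X)/2 = (2·8 + 2 + 2 − 11 − 1)/2 = 8/2 = 4.
(Structurally: 0 ring(s) + 4 π bond(s) = 4.)

4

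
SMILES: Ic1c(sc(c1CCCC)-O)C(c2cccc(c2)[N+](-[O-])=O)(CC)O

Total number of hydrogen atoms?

Hydrogens are implicit in SMILES; fill each atom to its normal valence:
  6 × C (aromatic): no H
  4 × C: 2 H each → 8
  4 × C (aromatic): 1 H each → 4
  2 × C: 3 H each → 6
  2 × O: 1 H each → 2
  1 × C: no H
  1 × I: no H
  1 × N (charge +1): no H
  1 × O: no H
  1 × O (charge -1): no H
  1 × S (aromatic): no H
  Total hydrogens = 20.

20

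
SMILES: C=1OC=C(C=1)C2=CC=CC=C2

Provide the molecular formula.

Heavy atoms from the SMILES: 10 C, 1 O.
Implicit hydrogens by atom environment:
  8 × C (aromatic): 1 H each → 8
  2 × C (aromatic): no H
  1 × O (aromatic): no H
  Total hydrogens = 8.
Molecular formula: C10H8O

C10H8O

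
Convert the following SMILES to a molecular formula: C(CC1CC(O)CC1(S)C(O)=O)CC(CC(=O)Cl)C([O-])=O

C13H18ClO6S-

Heavy atoms from the SMILES: 13 C, 1 Cl, 6 O, 1 S.
Implicit hydrogens by atom environment:
  6 × C: 2 H each → 12
  4 × C: no H
  3 × C: 1 H each → 3
  3 × O: no H
  2 × O: 1 H each → 2
  1 × Cl: no H
  1 × O (charge -1): no H
  1 × S: 1 H
  Total hydrogens = 18.
Net charge -1.
Molecular formula: C13H18ClO6S-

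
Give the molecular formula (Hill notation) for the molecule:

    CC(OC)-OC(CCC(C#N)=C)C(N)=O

C10H16N2O3

Heavy atoms from the SMILES: 10 C, 2 N, 3 O.
Implicit hydrogens by atom environment:
  3 × C: 2 H each → 6
  3 × C: no H
  3 × O: no H
  2 × C: 3 H each → 6
  2 × C: 1 H each → 2
  1 × N: 2 H
  1 × N: no H
  Total hydrogens = 16.
Molecular formula: C10H16N2O3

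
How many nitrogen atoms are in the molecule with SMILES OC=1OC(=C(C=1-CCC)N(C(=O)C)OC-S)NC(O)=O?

The symbol for nitrogen appears 2 times in the SMILES.

2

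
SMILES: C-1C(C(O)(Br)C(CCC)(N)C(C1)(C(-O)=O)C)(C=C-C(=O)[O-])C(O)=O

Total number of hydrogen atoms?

21

Hydrogens are implicit in SMILES; fill each atom to its normal valence:
  7 × C: no H
  4 × C: 2 H each → 8
  3 × O: 1 H each → 3
  3 × O: no H
  2 × C: 3 H each → 6
  2 × C: 1 H each → 2
  1 × Br: no H
  1 × N: 2 H
  1 × O (charge -1): no H
  Total hydrogens = 21.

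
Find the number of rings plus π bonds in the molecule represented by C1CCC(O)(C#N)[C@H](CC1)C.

Molecular formula from the SMILES: C9H15NO.
DoU = (2C + 2 + N − H − X)/2 = (2·9 + 2 + 1 − 15 − 0)/2 = 6/2 = 3.
(Structurally: 1 ring(s) + 2 π bond(s) = 3.)

3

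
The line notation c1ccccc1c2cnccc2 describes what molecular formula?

Heavy atoms from the SMILES: 11 C, 1 N.
Implicit hydrogens by atom environment:
  9 × C (aromatic): 1 H each → 9
  2 × C (aromatic): no H
  1 × N (aromatic): no H
  Total hydrogens = 9.
Molecular formula: C11H9N

C11H9N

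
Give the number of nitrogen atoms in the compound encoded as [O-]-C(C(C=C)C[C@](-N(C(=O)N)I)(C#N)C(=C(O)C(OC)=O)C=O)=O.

3

The symbol for nitrogen appears 3 times in the SMILES.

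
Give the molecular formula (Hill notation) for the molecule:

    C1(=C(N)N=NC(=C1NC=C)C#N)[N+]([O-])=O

C7H6N6O2

Heavy atoms from the SMILES: 7 C, 6 N, 2 O.
Implicit hydrogens by atom environment:
  4 × C (aromatic): no H
  2 × N (aromatic): no H
  1 × C: 2 H
  1 × C: 1 H
  1 × C: no H
  1 × N: 2 H
  1 × N: 1 H
  1 × N (charge +1): no H
  1 × N: no H
  1 × O: no H
  1 × O (charge -1): no H
  Total hydrogens = 6.
Molecular formula: C7H6N6O2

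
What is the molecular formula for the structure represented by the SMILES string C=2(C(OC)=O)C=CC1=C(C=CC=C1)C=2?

C12H10O2

Heavy atoms from the SMILES: 12 C, 2 O.
Implicit hydrogens by atom environment:
  7 × C (aromatic): 1 H each → 7
  3 × C (aromatic): no H
  2 × O: no H
  1 × C: 3 H
  1 × C: no H
  Total hydrogens = 10.
Molecular formula: C12H10O2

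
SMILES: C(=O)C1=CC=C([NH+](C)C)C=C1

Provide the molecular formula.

C9H12NO+

Heavy atoms from the SMILES: 9 C, 1 N, 1 O.
Implicit hydrogens by atom environment:
  4 × C (aromatic): 1 H each → 4
  2 × C: 3 H each → 6
  2 × C (aromatic): no H
  1 × C: 1 H
  1 × N (charge +1): 1 H
  1 × O: no H
  Total hydrogens = 12.
Net charge +1.
Molecular formula: C9H12NO+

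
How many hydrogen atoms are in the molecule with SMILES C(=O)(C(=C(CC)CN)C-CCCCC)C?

25

Hydrogens are implicit in SMILES; fill each atom to its normal valence:
  7 × C: 2 H each → 14
  3 × C: 3 H each → 9
  3 × C: no H
  1 × N: 2 H
  1 × O: no H
  Total hydrogens = 25.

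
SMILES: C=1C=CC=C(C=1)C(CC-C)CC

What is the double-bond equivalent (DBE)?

Molecular formula from the SMILES: C12H18.
DoU = (2C + 2 + N − H − X)/2 = (2·12 + 2 + 0 − 18 − 0)/2 = 8/2 = 4.
(Structurally: 1 ring(s) + 3 π bond(s) = 4.)

4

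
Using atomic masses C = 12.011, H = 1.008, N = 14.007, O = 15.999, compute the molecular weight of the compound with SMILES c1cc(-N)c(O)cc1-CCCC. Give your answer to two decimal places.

165.24

Molecular formula: C10H15NO.
M = 10×12.011 + 15×1.008 + 1×14.007 + 1×15.999 = 165.24 g/mol.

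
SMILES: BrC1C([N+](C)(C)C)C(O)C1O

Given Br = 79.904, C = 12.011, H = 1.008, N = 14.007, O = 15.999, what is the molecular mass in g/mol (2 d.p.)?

225.11

Molecular formula: C7H15BrNO2+.
M = 1×79.904 + 7×12.011 + 15×1.008 + 1×14.007 + 2×15.999 = 225.11 g/mol.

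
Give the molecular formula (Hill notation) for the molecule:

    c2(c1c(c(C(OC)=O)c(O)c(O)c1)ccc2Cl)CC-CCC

C17H19ClO4

Heavy atoms from the SMILES: 17 C, 1 Cl, 4 O.
Implicit hydrogens by atom environment:
  7 × C (aromatic): no H
  4 × C: 2 H each → 8
  3 × C (aromatic): 1 H each → 3
  2 × C: 3 H each → 6
  2 × O: 1 H each → 2
  2 × O: no H
  1 × C: no H
  1 × Cl: no H
  Total hydrogens = 19.
Molecular formula: C17H19ClO4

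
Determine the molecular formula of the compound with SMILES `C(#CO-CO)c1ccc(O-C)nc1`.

C9H9NO3

Heavy atoms from the SMILES: 9 C, 1 N, 3 O.
Implicit hydrogens by atom environment:
  3 × C (aromatic): 1 H each → 3
  2 × C (aromatic): no H
  2 × C: no H
  2 × O: no H
  1 × C: 3 H
  1 × C: 2 H
  1 × N (aromatic): no H
  1 × O: 1 H
  Total hydrogens = 9.
Molecular formula: C9H9NO3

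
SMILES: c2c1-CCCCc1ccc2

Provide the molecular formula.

Heavy atoms from the SMILES: 10 C.
Implicit hydrogens by atom environment:
  4 × C: 2 H each → 8
  4 × C (aromatic): 1 H each → 4
  2 × C (aromatic): no H
  Total hydrogens = 12.
Molecular formula: C10H12

C10H12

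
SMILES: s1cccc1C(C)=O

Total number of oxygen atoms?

The symbol for oxygen appears 1 time in the SMILES.

1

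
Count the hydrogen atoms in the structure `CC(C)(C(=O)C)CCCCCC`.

Hydrogens are implicit in SMILES; fill each atom to its normal valence:
  5 × C: 2 H each → 10
  4 × C: 3 H each → 12
  2 × C: no H
  1 × O: no H
  Total hydrogens = 22.

22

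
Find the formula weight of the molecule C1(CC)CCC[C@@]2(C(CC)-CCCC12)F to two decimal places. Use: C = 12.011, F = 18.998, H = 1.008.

Molecular formula: C14H25F.
M = 14×12.011 + 1×18.998 + 25×1.008 = 212.35 g/mol.

212.35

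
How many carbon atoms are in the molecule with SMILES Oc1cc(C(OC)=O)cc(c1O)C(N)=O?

9

The symbol for carbon appears 9 times in the SMILES. Lowercase c denotes aromatic carbon and counts toward C.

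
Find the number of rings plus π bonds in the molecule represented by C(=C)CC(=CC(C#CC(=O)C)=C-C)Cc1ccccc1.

10

Molecular formula from the SMILES: C19H20O.
DoU = (2C + 2 + N − H − X)/2 = (2·19 + 2 + 0 − 20 − 0)/2 = 20/2 = 10.
(Structurally: 1 ring(s) + 9 π bond(s) = 10.)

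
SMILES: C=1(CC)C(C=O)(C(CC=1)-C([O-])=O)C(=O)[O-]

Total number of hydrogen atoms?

10

Hydrogens are implicit in SMILES; fill each atom to its normal valence:
  4 × C: no H
  3 × C: 1 H each → 3
  3 × O: no H
  2 × C: 2 H each → 4
  2 × O (charge -1): no H
  1 × C: 3 H
  Total hydrogens = 10.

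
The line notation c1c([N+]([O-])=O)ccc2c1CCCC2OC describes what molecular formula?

C11H13NO3

Heavy atoms from the SMILES: 11 C, 1 N, 3 O.
Implicit hydrogens by atom environment:
  3 × C: 2 H each → 6
  3 × C (aromatic): 1 H each → 3
  3 × C (aromatic): no H
  2 × O: no H
  1 × C: 3 H
  1 × C: 1 H
  1 × N (charge +1): no H
  1 × O (charge -1): no H
  Total hydrogens = 13.
Molecular formula: C11H13NO3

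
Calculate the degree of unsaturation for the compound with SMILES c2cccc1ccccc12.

7

Molecular formula from the SMILES: C10H8.
DoU = (2C + 2 + N − H − X)/2 = (2·10 + 2 + 0 − 8 − 0)/2 = 14/2 = 7.
(Structurally: 2 ring(s) + 5 π bond(s) = 7.)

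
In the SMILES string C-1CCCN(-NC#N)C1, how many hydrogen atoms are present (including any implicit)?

11

Hydrogens are implicit in SMILES; fill each atom to its normal valence:
  5 × C: 2 H each → 10
  2 × N: no H
  1 × C: no H
  1 × N: 1 H
  Total hydrogens = 11.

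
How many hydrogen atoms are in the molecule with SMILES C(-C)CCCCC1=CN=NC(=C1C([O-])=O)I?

Hydrogens are implicit in SMILES; fill each atom to its normal valence:
  5 × C: 2 H each → 10
  3 × C (aromatic): no H
  2 × N (aromatic): no H
  1 × C: 3 H
  1 × C (aromatic): 1 H
  1 × C: no H
  1 × I: no H
  1 × O: no H
  1 × O (charge -1): no H
  Total hydrogens = 14.

14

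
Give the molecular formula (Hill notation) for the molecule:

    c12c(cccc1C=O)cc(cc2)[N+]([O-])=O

C11H7NO3

Heavy atoms from the SMILES: 11 C, 1 N, 3 O.
Implicit hydrogens by atom environment:
  6 × C (aromatic): 1 H each → 6
  4 × C (aromatic): no H
  2 × O: no H
  1 × C: 1 H
  1 × N (charge +1): no H
  1 × O (charge -1): no H
  Total hydrogens = 7.
Molecular formula: C11H7NO3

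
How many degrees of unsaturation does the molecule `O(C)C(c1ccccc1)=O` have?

Molecular formula from the SMILES: C8H8O2.
DoU = (2C + 2 + N − H − X)/2 = (2·8 + 2 + 0 − 8 − 0)/2 = 10/2 = 5.
(Structurally: 1 ring(s) + 4 π bond(s) = 5.)

5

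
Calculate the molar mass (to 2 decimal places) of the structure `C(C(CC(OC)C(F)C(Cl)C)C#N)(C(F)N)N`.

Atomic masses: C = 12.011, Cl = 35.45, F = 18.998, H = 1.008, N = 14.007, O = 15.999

269.72

Molecular formula: C10H18ClF2N3O.
M = 10×12.011 + 1×35.45 + 2×18.998 + 18×1.008 + 3×14.007 + 1×15.999 = 269.72 g/mol.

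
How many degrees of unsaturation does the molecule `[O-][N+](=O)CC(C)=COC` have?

2

Molecular formula from the SMILES: C5H9NO3.
DoU = (2C + 2 + N − H − X)/2 = (2·5 + 2 + 1 − 9 − 0)/2 = 4/2 = 2.
(Structurally: 0 ring(s) + 2 π bond(s) = 2.)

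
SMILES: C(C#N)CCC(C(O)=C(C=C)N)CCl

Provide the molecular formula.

Heavy atoms from the SMILES: 10 C, 1 Cl, 2 N, 1 O.
Implicit hydrogens by atom environment:
  5 × C: 2 H each → 10
  3 × C: no H
  2 × C: 1 H each → 2
  1 × Cl: no H
  1 × N: 2 H
  1 × N: no H
  1 × O: 1 H
  Total hydrogens = 15.
Molecular formula: C10H15ClN2O

C10H15ClN2O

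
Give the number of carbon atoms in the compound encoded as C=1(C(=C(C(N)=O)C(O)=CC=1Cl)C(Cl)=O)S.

8

The symbol for carbon appears 8 times in the SMILES. (Cl is a single chlorine, not C + l.)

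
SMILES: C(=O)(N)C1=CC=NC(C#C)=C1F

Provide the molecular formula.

Heavy atoms from the SMILES: 8 C, 1 F, 2 N, 1 O.
Implicit hydrogens by atom environment:
  3 × C (aromatic): no H
  2 × C (aromatic): 1 H each → 2
  2 × C: no H
  1 × C: 1 H
  1 × F: no H
  1 × N: 2 H
  1 × N (aromatic): no H
  1 × O: no H
  Total hydrogens = 5.
Molecular formula: C8H5FN2O

C8H5FN2O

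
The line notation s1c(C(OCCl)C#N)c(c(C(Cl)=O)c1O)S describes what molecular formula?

C8H5Cl2NO3S2

Heavy atoms from the SMILES: 8 C, 2 Cl, 1 N, 3 O, 2 S.
Implicit hydrogens by atom environment:
  4 × C (aromatic): no H
  2 × C: no H
  2 × Cl: no H
  2 × O: no H
  1 × C: 2 H
  1 × C: 1 H
  1 × N: no H
  1 × O: 1 H
  1 × S: 1 H
  1 × S (aromatic): no H
  Total hydrogens = 5.
Molecular formula: C8H5Cl2NO3S2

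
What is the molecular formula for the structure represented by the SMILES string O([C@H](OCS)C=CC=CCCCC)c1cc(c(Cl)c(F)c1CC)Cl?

C18H23Cl2FO2S

Heavy atoms from the SMILES: 18 C, 2 Cl, 1 F, 2 O, 1 S.
Implicit hydrogens by atom environment:
  5 × C: 2 H each → 10
  5 × C: 1 H each → 5
  5 × C (aromatic): no H
  2 × C: 3 H each → 6
  2 × Cl: no H
  2 × O: no H
  1 × C (aromatic): 1 H
  1 × F: no H
  1 × S: 1 H
  Total hydrogens = 23.
Molecular formula: C18H23Cl2FO2S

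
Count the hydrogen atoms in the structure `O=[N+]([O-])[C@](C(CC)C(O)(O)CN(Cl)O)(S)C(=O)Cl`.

12

Hydrogens are implicit in SMILES; fill each atom to its normal valence:
  3 × C: no H
  3 × O: 1 H each → 3
  2 × C: 2 H each → 4
  2 × Cl: no H
  2 × O: no H
  1 × C: 3 H
  1 × C: 1 H
  1 × N: no H
  1 × N (charge +1): no H
  1 × O (charge -1): no H
  1 × S: 1 H
  Total hydrogens = 12.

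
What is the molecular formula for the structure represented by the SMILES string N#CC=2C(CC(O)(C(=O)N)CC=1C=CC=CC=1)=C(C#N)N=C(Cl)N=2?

Heavy atoms from the SMILES: 16 C, 1 Cl, 5 N, 2 O.
Implicit hydrogens by atom environment:
  5 × C (aromatic): 1 H each → 5
  5 × C (aromatic): no H
  4 × C: no H
  2 × C: 2 H each → 4
  2 × N (aromatic): no H
  2 × N: no H
  1 × Cl: no H
  1 × N: 2 H
  1 × O: 1 H
  1 × O: no H
  Total hydrogens = 12.
Molecular formula: C16H12ClN5O2

C16H12ClN5O2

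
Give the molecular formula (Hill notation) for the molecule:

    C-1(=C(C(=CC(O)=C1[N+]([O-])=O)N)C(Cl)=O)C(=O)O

Heavy atoms from the SMILES: 8 C, 1 Cl, 2 N, 6 O.
Implicit hydrogens by atom environment:
  5 × C (aromatic): no H
  3 × O: no H
  2 × C: no H
  2 × O: 1 H each → 2
  1 × C (aromatic): 1 H
  1 × Cl: no H
  1 × N: 2 H
  1 × N (charge +1): no H
  1 × O (charge -1): no H
  Total hydrogens = 5.
Molecular formula: C8H5ClN2O6

C8H5ClN2O6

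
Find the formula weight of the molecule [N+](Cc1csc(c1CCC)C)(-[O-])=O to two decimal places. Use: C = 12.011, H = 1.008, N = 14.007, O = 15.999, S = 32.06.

199.27

Molecular formula: C9H13NO2S.
M = 9×12.011 + 13×1.008 + 1×14.007 + 2×15.999 + 1×32.06 = 199.27 g/mol.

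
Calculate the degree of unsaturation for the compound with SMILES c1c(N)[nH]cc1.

3

Molecular formula from the SMILES: C4H6N2.
DoU = (2C + 2 + N − H − X)/2 = (2·4 + 2 + 2 − 6 − 0)/2 = 6/2 = 3.
(Structurally: 1 ring(s) + 2 π bond(s) = 3.)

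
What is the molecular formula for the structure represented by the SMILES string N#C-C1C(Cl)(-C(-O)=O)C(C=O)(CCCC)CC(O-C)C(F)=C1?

C15H19ClFNO4

Heavy atoms from the SMILES: 15 C, 1 Cl, 1 F, 1 N, 4 O.
Implicit hydrogens by atom environment:
  5 × C: no H
  4 × C: 2 H each → 8
  4 × C: 1 H each → 4
  3 × O: no H
  2 × C: 3 H each → 6
  1 × Cl: no H
  1 × F: no H
  1 × N: no H
  1 × O: 1 H
  Total hydrogens = 19.
Molecular formula: C15H19ClFNO4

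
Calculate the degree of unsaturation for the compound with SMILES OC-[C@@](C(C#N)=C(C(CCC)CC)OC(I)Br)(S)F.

3

Molecular formula from the SMILES: C12H18BrFINO2S.
DoU = (2C + 2 + N − H − X)/2 = (2·12 + 2 + 1 − 18 − 3)/2 = 6/2 = 3.
(Structurally: 0 ring(s) + 3 π bond(s) = 3.)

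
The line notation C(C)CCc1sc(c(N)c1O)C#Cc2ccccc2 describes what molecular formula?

Heavy atoms from the SMILES: 16 C, 1 N, 1 O, 1 S.
Implicit hydrogens by atom environment:
  5 × C (aromatic): 1 H each → 5
  5 × C (aromatic): no H
  3 × C: 2 H each → 6
  2 × C: no H
  1 × C: 3 H
  1 × N: 2 H
  1 × O: 1 H
  1 × S (aromatic): no H
  Total hydrogens = 17.
Molecular formula: C16H17NOS

C16H17NOS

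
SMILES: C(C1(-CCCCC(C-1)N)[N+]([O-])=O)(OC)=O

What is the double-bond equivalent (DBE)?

3

Molecular formula from the SMILES: C9H16N2O4.
DoU = (2C + 2 + N − H − X)/2 = (2·9 + 2 + 2 − 16 − 0)/2 = 6/2 = 3.
(Structurally: 1 ring(s) + 2 π bond(s) = 3.)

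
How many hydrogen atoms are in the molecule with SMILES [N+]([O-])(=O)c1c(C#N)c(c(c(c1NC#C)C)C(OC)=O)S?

9

Hydrogens are implicit in SMILES; fill each atom to its normal valence:
  6 × C (aromatic): no H
  3 × C: no H
  3 × O: no H
  2 × C: 3 H each → 6
  1 × C: 1 H
  1 × N: 1 H
  1 × N (charge +1): no H
  1 × N: no H
  1 × O (charge -1): no H
  1 × S: 1 H
  Total hydrogens = 9.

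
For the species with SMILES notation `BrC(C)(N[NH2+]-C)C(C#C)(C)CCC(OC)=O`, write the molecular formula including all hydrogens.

Heavy atoms from the SMILES: 1 Br, 11 C, 2 N, 2 O.
Implicit hydrogens by atom environment:
  4 × C: 3 H each → 12
  4 × C: no H
  2 × C: 2 H each → 4
  2 × O: no H
  1 × Br: no H
  1 × C: 1 H
  1 × N (charge +1): 2 H
  1 × N: 1 H
  Total hydrogens = 20.
Net charge +1.
Molecular formula: C11H20BrN2O2+

C11H20BrN2O2+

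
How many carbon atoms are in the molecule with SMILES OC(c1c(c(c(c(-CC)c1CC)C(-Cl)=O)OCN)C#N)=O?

The symbol for carbon appears 14 times in the SMILES. Lowercase c denotes aromatic carbon and counts toward C.

14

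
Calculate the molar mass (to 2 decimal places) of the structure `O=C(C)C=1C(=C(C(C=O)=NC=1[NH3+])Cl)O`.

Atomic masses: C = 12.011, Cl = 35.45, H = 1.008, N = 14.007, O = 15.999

215.61

Molecular formula: C8H8ClN2O3+.
M = 8×12.011 + 1×35.45 + 8×1.008 + 2×14.007 + 3×15.999 = 215.61 g/mol.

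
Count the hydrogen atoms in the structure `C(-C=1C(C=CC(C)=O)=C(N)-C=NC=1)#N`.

9

Hydrogens are implicit in SMILES; fill each atom to its normal valence:
  3 × C (aromatic): no H
  2 × C (aromatic): 1 H each → 2
  2 × C: 1 H each → 2
  2 × C: no H
  1 × C: 3 H
  1 × N: 2 H
  1 × N (aromatic): no H
  1 × N: no H
  1 × O: no H
  Total hydrogens = 9.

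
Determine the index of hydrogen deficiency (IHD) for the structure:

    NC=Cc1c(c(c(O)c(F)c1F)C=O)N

6

Molecular formula from the SMILES: C9H8F2N2O2.
DoU = (2C + 2 + N − H − X)/2 = (2·9 + 2 + 2 − 8 − 2)/2 = 12/2 = 6.
(Structurally: 1 ring(s) + 5 π bond(s) = 6.)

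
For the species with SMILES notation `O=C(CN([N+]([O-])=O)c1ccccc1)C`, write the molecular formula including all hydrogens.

Heavy atoms from the SMILES: 9 C, 2 N, 3 O.
Implicit hydrogens by atom environment:
  5 × C (aromatic): 1 H each → 5
  2 × O: no H
  1 × C: 3 H
  1 × C: 2 H
  1 × C (aromatic): no H
  1 × C: no H
  1 × N: no H
  1 × N (charge +1): no H
  1 × O (charge -1): no H
  Total hydrogens = 10.
Molecular formula: C9H10N2O3

C9H10N2O3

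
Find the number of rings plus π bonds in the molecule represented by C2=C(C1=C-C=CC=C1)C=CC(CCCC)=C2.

8

Molecular formula from the SMILES: C16H18.
DoU = (2C + 2 + N − H − X)/2 = (2·16 + 2 + 0 − 18 − 0)/2 = 16/2 = 8.
(Structurally: 2 ring(s) + 6 π bond(s) = 8.)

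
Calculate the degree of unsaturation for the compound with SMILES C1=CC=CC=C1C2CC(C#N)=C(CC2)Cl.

Molecular formula from the SMILES: C13H12ClN.
DoU = (2C + 2 + N − H − X)/2 = (2·13 + 2 + 1 − 12 − 1)/2 = 16/2 = 8.
(Structurally: 2 ring(s) + 6 π bond(s) = 8.)

8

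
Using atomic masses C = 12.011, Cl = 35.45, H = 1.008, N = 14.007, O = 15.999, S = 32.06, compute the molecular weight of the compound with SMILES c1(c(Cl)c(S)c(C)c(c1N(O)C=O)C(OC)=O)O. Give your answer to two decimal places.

291.70

Molecular formula: C10H10ClNO5S.
M = 10×12.011 + 1×35.45 + 10×1.008 + 1×14.007 + 5×15.999 + 1×32.06 = 291.70 g/mol.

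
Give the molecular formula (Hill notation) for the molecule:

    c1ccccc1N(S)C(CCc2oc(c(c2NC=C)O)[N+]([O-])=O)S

C15H17N3O4S2

Heavy atoms from the SMILES: 15 C, 3 N, 4 O, 2 S.
Implicit hydrogens by atom environment:
  5 × C (aromatic): 1 H each → 5
  5 × C (aromatic): no H
  3 × C: 2 H each → 6
  2 × C: 1 H each → 2
  2 × S: 1 H each → 2
  1 × N: 1 H
  1 × N (charge +1): no H
  1 × N: no H
  1 × O: 1 H
  1 × O (aromatic): no H
  1 × O: no H
  1 × O (charge -1): no H
  Total hydrogens = 17.
Molecular formula: C15H17N3O4S2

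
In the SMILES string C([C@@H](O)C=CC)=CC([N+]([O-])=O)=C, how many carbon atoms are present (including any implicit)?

The symbol for carbon appears 8 times in the SMILES.

8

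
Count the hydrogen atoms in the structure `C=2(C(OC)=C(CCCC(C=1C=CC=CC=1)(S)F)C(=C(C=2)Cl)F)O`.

Hydrogens are implicit in SMILES; fill each atom to its normal valence:
  6 × C (aromatic): 1 H each → 6
  6 × C (aromatic): no H
  3 × C: 2 H each → 6
  2 × F: no H
  1 × C: 3 H
  1 × C: no H
  1 × Cl: no H
  1 × O: 1 H
  1 × O: no H
  1 × S: 1 H
  Total hydrogens = 17.

17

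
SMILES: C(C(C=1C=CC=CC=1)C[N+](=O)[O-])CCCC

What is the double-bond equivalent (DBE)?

5

Molecular formula from the SMILES: C13H19NO2.
DoU = (2C + 2 + N − H − X)/2 = (2·13 + 2 + 1 − 19 − 0)/2 = 10/2 = 5.
(Structurally: 1 ring(s) + 4 π bond(s) = 5.)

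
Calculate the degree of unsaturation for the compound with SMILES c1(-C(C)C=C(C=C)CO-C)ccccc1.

6

Molecular formula from the SMILES: C14H18O.
DoU = (2C + 2 + N − H − X)/2 = (2·14 + 2 + 0 − 18 − 0)/2 = 12/2 = 6.
(Structurally: 1 ring(s) + 5 π bond(s) = 6.)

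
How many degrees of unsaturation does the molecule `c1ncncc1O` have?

Molecular formula from the SMILES: C4H4N2O.
DoU = (2C + 2 + N − H − X)/2 = (2·4 + 2 + 2 − 4 − 0)/2 = 8/2 = 4.
(Structurally: 1 ring(s) + 3 π bond(s) = 4.)

4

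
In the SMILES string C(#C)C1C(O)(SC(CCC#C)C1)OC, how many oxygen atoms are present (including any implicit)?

2

The symbol for oxygen appears 2 times in the SMILES.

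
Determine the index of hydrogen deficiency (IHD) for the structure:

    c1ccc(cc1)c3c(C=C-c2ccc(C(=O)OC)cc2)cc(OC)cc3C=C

Molecular formula from the SMILES: C25H22O3.
DoU = (2C + 2 + N − H − X)/2 = (2·25 + 2 + 0 − 22 − 0)/2 = 30/2 = 15.
(Structurally: 3 ring(s) + 12 π bond(s) = 15.)

15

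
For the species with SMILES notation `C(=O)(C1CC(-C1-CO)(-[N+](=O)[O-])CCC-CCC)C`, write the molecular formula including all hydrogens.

Heavy atoms from the SMILES: 13 C, 1 N, 4 O.
Implicit hydrogens by atom environment:
  7 × C: 2 H each → 14
  2 × C: 3 H each → 6
  2 × C: 1 H each → 2
  2 × C: no H
  2 × O: no H
  1 × N (charge +1): no H
  1 × O: 1 H
  1 × O (charge -1): no H
  Total hydrogens = 23.
Molecular formula: C13H23NO4

C13H23NO4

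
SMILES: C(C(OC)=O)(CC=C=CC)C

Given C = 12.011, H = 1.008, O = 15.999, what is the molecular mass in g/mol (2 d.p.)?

154.21

Molecular formula: C9H14O2.
M = 9×12.011 + 14×1.008 + 2×15.999 = 154.21 g/mol.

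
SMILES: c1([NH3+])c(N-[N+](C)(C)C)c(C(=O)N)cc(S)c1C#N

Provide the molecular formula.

[C11H17N5OS]2+

Heavy atoms from the SMILES: 11 C, 5 N, 1 O, 1 S.
Implicit hydrogens by atom environment:
  5 × C (aromatic): no H
  3 × C: 3 H each → 9
  2 × C: no H
  1 × C (aromatic): 1 H
  1 × N (charge +1): 3 H
  1 × N: 2 H
  1 × N: 1 H
  1 × N: no H
  1 × N (charge +1): no H
  1 × O: no H
  1 × S: 1 H
  Total hydrogens = 17.
Net charge +2.
Molecular formula: [C11H17N5OS]2+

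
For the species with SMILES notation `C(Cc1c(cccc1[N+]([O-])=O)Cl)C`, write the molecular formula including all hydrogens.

C9H10ClNO2

Heavy atoms from the SMILES: 9 C, 1 Cl, 1 N, 2 O.
Implicit hydrogens by atom environment:
  3 × C (aromatic): 1 H each → 3
  3 × C (aromatic): no H
  2 × C: 2 H each → 4
  1 × C: 3 H
  1 × Cl: no H
  1 × N (charge +1): no H
  1 × O: no H
  1 × O (charge -1): no H
  Total hydrogens = 10.
Molecular formula: C9H10ClNO2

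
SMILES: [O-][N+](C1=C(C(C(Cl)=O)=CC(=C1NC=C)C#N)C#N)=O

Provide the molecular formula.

Heavy atoms from the SMILES: 11 C, 1 Cl, 4 N, 3 O.
Implicit hydrogens by atom environment:
  5 × C (aromatic): no H
  3 × C: no H
  2 × N: no H
  2 × O: no H
  1 × C: 2 H
  1 × C (aromatic): 1 H
  1 × C: 1 H
  1 × Cl: no H
  1 × N: 1 H
  1 × N (charge +1): no H
  1 × O (charge -1): no H
  Total hydrogens = 5.
Molecular formula: C11H5ClN4O3

C11H5ClN4O3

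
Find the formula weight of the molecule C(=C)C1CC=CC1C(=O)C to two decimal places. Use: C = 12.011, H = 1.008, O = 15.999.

136.19

Molecular formula: C9H12O.
M = 9×12.011 + 12×1.008 + 1×15.999 = 136.19 g/mol.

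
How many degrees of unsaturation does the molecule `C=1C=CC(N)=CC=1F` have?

4

Molecular formula from the SMILES: C6H6FN.
DoU = (2C + 2 + N − H − X)/2 = (2·6 + 2 + 1 − 6 − 1)/2 = 8/2 = 4.
(Structurally: 1 ring(s) + 3 π bond(s) = 4.)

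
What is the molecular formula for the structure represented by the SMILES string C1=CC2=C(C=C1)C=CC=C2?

C10H8

Heavy atoms from the SMILES: 10 C.
Implicit hydrogens by atom environment:
  8 × C (aromatic): 1 H each → 8
  2 × C (aromatic): no H
  Total hydrogens = 8.
Molecular formula: C10H8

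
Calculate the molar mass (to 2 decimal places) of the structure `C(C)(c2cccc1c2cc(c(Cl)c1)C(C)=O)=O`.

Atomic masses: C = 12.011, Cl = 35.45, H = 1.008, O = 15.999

246.69

Molecular formula: C14H11ClO2.
M = 14×12.011 + 1×35.45 + 11×1.008 + 2×15.999 = 246.69 g/mol.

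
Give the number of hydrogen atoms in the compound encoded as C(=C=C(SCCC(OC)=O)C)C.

14

Hydrogens are implicit in SMILES; fill each atom to its normal valence:
  3 × C: 3 H each → 9
  3 × C: no H
  2 × C: 2 H each → 4
  2 × O: no H
  1 × C: 1 H
  1 × S: no H
  Total hydrogens = 14.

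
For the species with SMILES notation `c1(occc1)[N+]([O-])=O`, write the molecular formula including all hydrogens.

C4H3NO3

Heavy atoms from the SMILES: 4 C, 1 N, 3 O.
Implicit hydrogens by atom environment:
  3 × C (aromatic): 1 H each → 3
  1 × C (aromatic): no H
  1 × N (charge +1): no H
  1 × O (aromatic): no H
  1 × O: no H
  1 × O (charge -1): no H
  Total hydrogens = 3.
Molecular formula: C4H3NO3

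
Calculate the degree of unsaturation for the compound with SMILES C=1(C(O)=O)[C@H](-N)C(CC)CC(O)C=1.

Molecular formula from the SMILES: C9H15NO3.
DoU = (2C + 2 + N − H − X)/2 = (2·9 + 2 + 1 − 15 − 0)/2 = 6/2 = 3.
(Structurally: 1 ring(s) + 2 π bond(s) = 3.)

3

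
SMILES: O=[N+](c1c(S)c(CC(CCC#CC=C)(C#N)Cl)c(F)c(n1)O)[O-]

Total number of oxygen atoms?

The symbol for oxygen appears 3 times in the SMILES.

3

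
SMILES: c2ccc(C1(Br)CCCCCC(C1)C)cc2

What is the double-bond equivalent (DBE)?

Molecular formula from the SMILES: C15H21Br.
DoU = (2C + 2 + N − H − X)/2 = (2·15 + 2 + 0 − 21 − 1)/2 = 10/2 = 5.
(Structurally: 2 ring(s) + 3 π bond(s) = 5.)

5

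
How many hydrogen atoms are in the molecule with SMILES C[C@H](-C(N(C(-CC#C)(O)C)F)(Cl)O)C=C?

Hydrogens are implicit in SMILES; fill each atom to its normal valence:
  3 × C: 1 H each → 3
  3 × C: no H
  2 × C: 3 H each → 6
  2 × C: 2 H each → 4
  2 × O: 1 H each → 2
  1 × Cl: no H
  1 × F: no H
  1 × N: no H
  Total hydrogens = 15.

15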